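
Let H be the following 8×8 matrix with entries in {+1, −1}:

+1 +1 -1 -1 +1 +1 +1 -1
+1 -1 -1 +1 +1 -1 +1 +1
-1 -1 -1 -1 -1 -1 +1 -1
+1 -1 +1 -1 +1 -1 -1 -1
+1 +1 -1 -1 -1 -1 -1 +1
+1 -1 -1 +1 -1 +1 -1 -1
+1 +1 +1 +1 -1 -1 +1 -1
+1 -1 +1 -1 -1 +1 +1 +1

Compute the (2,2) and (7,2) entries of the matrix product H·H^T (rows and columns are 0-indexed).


Row 2 of H: [-1, -1, -1, -1, -1, -1, 1, -1].
Row 7 of H: [1, -1, 1, -1, -1, 1, 1, 1].
(H·H^T)[2][2] = Σ_j H[2][j]·H[2][j] = (-1)² + (-1)² + (-1)² + (-1)² + (-1)² + (-1)² + (1)² + (-1)² = 1 + 1 + 1 + 1 + 1 + 1 + 1 + 1 = 8.
(H·H^T)[7][2] = Σ_j H[7][j]·H[2][j] = (1)·(-1) + (-1)·(-1) + (1)·(-1) + (-1)·(-1) + (-1)·(-1) + (1)·(-1) + (1)·(1) + (1)·(-1) = -1 + 1 + -1 + 1 + 1 + -1 + 1 + -1 = 0.
So rows 7 and 2 are orthogonal; the diagonal entry equals n = 8.

(2,2) entry = 8; (7,2) entry = 0.


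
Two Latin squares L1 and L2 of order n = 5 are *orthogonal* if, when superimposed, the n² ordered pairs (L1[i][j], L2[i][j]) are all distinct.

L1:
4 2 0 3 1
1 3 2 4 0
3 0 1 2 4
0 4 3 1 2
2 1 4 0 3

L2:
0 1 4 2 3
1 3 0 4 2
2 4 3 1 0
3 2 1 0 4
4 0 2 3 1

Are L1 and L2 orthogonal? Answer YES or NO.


Form the n² = 25 superimposed pairs (L1[i][j], L2[i][j]), row by row (rows and columns indexed from 0):
row 0: (4,0) (2,1) (0,4) (3,2) (1,3)
row 1: (1,1) (3,3) (2,0) (4,4) (0,2)
row 2: (3,2) (0,4) (1,3) (2,1) (4,0)
row 3: (0,3) (4,2) (3,1) (1,0) (2,4)
row 4: (2,4) (1,0) (4,2) (0,3) (3,1)
Orthogonality requires all 25 pairs distinct.
But the pair (3,2) repeats: cell (0,3) has L1 = 3, L2 = 2, and cell (2,0) has L1 = 3, L2 = 2.
A repeated pair means some other pair never occurs (only 15 distinct pairs out of 25), so the squares are not orthogonal.
Conclusion: NO.

NO


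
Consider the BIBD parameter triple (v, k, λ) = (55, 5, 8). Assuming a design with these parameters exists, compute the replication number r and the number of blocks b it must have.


Any 2-(v, k, λ) BIBD satisfies two necessary conditions:
  (i)  Each point sits in r blocks, and counting incidences through any fixed point gives r(k − 1) = λ(v − 1), so r = λ(v − 1)/(k − 1).
  (ii) Total incidences bk = vr, so b = vr/k.
Step 1: r = λ(v − 1)/(k − 1) = 8·(55 − 1)/(5 − 1) = 8·54/4 = 432/4 = 108.
Step 2: b = vr/k = 55·108/5 = 5940/5 = 1188.
Check integrality: r = 108 ∈ Z ✓, b = 1188 ∈ Z ✓.
(These identities are necessary conditions: they determine r and b for any design with these parameters, but do not by themselves prove that one exists.)

r = 108, b = 1188.


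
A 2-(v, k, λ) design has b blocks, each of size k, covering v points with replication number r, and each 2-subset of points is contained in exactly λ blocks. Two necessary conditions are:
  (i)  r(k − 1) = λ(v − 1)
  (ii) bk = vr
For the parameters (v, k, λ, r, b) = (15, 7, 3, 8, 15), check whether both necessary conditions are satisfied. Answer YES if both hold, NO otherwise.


Condition (i): r(k − 1) = 8·6 = 48; λ(v − 1) = 3·14 = 42. Match? NO.
Condition (ii): bk = 15·7 = 105; vr = 15·8 = 120. Match? NO.
Both conditions hold? NO.

NO


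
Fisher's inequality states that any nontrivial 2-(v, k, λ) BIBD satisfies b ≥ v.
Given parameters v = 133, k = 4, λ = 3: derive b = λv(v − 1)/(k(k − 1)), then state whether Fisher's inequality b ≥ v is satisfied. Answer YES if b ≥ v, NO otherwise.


r = λ(v − 1)/(k − 1) = 3·132/3 = 132.
b = vr/k = 133·132/4 = 4389.
Fisher's inequality: b ≥ v ⇔ 4389 ≥ 133? YES.

YES


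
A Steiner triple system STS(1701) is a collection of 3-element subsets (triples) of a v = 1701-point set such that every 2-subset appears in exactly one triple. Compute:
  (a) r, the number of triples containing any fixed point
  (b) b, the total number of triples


An STS(v) is a 2-(v, 3, 1) BIBD: block size k = 3, λ = 1.
Replication: r(k − 1) = λ(v − 1) ⇒ r·2 = 1701 − 1 = 1700 ⇒ r = 850.
Block count: b = v(v − 1)/6 = 1701·1700/6 = 2891700/6 = 481950.

r = 850, b = 481950.


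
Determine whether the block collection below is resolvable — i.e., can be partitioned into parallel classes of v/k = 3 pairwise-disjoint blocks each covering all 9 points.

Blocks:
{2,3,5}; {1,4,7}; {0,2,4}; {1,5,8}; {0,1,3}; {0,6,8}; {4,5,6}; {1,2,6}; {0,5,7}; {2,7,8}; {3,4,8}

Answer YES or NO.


v = 9, block size k = 3, number of blocks = 11.
For resolvability, blocks must partition into parallel classes of size v/k = 3.
Total blocks must therefore be a multiple of 3: 11 = 3·3 + 2 ⇒ not divisible ✗.
Resolvable? NO.

NO


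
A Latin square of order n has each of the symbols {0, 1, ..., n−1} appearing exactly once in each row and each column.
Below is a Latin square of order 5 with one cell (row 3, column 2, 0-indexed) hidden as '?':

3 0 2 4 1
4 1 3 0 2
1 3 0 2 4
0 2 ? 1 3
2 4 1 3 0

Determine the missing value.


Row 3 contains symbols [0, 1, 2, 3] — missing [4].
Column 2 contains symbols [0, 1, 2, 3] — missing [4].
The missing symbol must appear in both missing sets; intersection = [4].
Therefore the hidden value is 4.

Missing value = 4.


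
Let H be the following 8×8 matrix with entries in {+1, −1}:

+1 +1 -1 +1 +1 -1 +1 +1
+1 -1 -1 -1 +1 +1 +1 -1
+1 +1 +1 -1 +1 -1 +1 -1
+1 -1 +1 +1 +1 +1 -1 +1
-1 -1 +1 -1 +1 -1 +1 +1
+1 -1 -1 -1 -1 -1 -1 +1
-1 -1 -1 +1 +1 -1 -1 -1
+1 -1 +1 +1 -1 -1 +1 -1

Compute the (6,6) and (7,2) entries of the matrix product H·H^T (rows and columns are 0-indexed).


Row 2 of H: [1, 1, 1, -1, 1, -1, 1, -1].
Row 6 of H: [-1, -1, -1, 1, 1, -1, -1, -1].
Row 7 of H: [1, -1, 1, 1, -1, -1, 1, -1].
(H·H^T)[6][6] = Σ_j H[6][j]·H[6][j] = (-1)² + (-1)² + (-1)² + (1)² + (1)² + (-1)² + (-1)² + (-1)² = 1 + 1 + 1 + 1 + 1 + 1 + 1 + 1 = 8.
(H·H^T)[7][2] = Σ_j H[7][j]·H[2][j] = (1)·(1) + (-1)·(1) + (1)·(1) + (1)·(-1) + (-1)·(1) + (-1)·(-1) + (1)·(1) + (-1)·(-1) = 1 + -1 + 1 + -1 + -1 + 1 + 1 + 1 = 2.
Rows 7 and 2 are not orthogonal (dot product = 2 ≠ 0), so H is not a Hadamard matrix.

(6,6) entry = 8; (7,2) entry = 2.


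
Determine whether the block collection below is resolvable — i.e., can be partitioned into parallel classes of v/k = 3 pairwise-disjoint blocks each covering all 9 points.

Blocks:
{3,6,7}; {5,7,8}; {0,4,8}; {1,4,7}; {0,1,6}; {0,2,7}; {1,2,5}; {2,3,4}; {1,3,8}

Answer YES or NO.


v = 9, block size k = 3, number of blocks = 9.
For resolvability, blocks must partition into parallel classes of size v/k = 3.
Total blocks must therefore be a multiple of 3: 9 = 3·3 + 0 ⇒ divisible ✓.
Consider block {1,4,7}. It intersects every other block in the collection, so no parallel class of size 3 can contain it.
Since every block must belong to some parallel class in a resolution, the collection cannot be partitioned into parallel classes.
Resolvable? NO.

NO


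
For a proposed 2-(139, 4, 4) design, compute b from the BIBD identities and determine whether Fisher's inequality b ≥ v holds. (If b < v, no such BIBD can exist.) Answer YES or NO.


r = λ(v − 1)/(k − 1) = 4·138/3 = 184.
b = vr/k = 139·184/4 = 6394.
Fisher's inequality: b ≥ v ⇔ 6394 ≥ 139? YES.

YES


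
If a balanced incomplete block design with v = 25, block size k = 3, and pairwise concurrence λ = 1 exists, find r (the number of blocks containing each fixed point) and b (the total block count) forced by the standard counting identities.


Any 2-(v, k, λ) BIBD satisfies two necessary conditions:
  (i)  Each point sits in r blocks, and counting incidences through any fixed point gives r(k − 1) = λ(v − 1), so r = λ(v − 1)/(k − 1).
  (ii) Total incidences bk = vr, so b = vr/k.
Step 1: r = λ(v − 1)/(k − 1) = 1·(25 − 1)/(3 − 1) = 1·24/2 = 24/2 = 12.
Step 2: b = vr/k = 25·12/3 = 300/3 = 100.
Check integrality: r = 12 ∈ Z ✓, b = 100 ∈ Z ✓.
(These identities are necessary conditions: they determine r and b for any design with these parameters, but do not by themselves prove that one exists.)

r = 12, b = 100.


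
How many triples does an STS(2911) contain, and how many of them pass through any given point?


An STS(v) is a 2-(v, 3, 1) BIBD: block size k = 3, λ = 1.
Replication: r(k − 1) = λ(v − 1) ⇒ r·2 = 2911 − 1 = 2910 ⇒ r = 1455.
Block count: bk = vr ⇒ b·3 = 2911·1455 = 4235505 ⇒ b = 1411835.
(Check via b = v(v − 1)/6 = 2911·2910/6 = 8471010/6 = 1411835.)

r = 1455, b = 1411835.


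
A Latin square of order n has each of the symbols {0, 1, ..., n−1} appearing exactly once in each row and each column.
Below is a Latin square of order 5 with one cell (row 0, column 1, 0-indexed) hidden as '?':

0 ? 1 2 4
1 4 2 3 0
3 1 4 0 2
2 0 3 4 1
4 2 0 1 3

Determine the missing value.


Row 0 contains symbols [0, 1, 2, 4] — missing [3].
Column 1 contains symbols [0, 1, 2, 4] — missing [3].
The missing symbol must appear in both missing sets; intersection = [3].
Therefore the hidden value is 3.

Missing value = 3.


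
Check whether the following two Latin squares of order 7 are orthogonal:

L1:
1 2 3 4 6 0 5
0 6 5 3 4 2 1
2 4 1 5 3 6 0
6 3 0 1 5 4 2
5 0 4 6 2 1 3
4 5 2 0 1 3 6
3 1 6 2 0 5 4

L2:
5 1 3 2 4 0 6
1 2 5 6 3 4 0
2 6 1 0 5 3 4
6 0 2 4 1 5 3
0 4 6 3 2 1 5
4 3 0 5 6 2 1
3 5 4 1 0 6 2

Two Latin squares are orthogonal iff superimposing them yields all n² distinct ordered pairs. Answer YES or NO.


Form the n² = 49 superimposed pairs (L1[i][j], L2[i][j]), row by row (rows and columns indexed from 0):
row 0: (1,5) (2,1) (3,3) (4,2) (6,4) (0,0) (5,6)
row 1: (0,1) (6,2) (5,5) (3,6) (4,3) (2,4) (1,0)
row 2: (2,2) (4,6) (1,1) (5,0) (3,5) (6,3) (0,4)
row 3: (6,6) (3,0) (0,2) (1,4) (5,1) (4,5) (2,3)
row 4: (5,0) (0,4) (4,6) (6,3) (2,2) (1,1) (3,5)
row 5: (4,4) (5,3) (2,0) (0,5) (1,6) (3,2) (6,1)
row 6: (3,3) (1,5) (6,4) (2,1) (0,0) (5,6) (4,2)
Orthogonality requires all 49 pairs distinct.
But the pair (5,0) repeats: cell (2,3) has L1 = 5, L2 = 0, and cell (4,0) has L1 = 5, L2 = 0.
A repeated pair means some other pair never occurs (only 35 distinct pairs out of 49), so the squares are not orthogonal.
Conclusion: NO.

NO


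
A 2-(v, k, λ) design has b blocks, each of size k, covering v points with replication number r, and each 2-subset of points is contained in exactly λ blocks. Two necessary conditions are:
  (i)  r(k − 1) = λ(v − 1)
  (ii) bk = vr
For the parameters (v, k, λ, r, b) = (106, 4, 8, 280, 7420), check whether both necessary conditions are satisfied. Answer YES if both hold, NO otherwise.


Condition (i): r(k − 1) = 280·3 = 840; λ(v − 1) = 8·105 = 840. Match? YES.
Condition (ii): bk = 7420·4 = 29680; vr = 106·280 = 29680. Match? YES.
Both conditions hold? YES.

YES


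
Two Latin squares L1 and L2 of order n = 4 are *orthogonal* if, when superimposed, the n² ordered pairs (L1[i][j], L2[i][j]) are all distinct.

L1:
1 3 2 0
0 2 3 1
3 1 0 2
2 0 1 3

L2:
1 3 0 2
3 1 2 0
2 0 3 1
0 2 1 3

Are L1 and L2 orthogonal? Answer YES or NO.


Form the n² = 16 superimposed pairs (L1[i][j], L2[i][j]), row by row (rows and columns indexed from 0):
row 0: (1,1) (3,3) (2,0) (0,2)
row 1: (0,3) (2,1) (3,2) (1,0)
row 2: (3,2) (1,0) (0,3) (2,1)
row 3: (2,0) (0,2) (1,1) (3,3)
Orthogonality requires all 16 pairs distinct.
But the pair (3,2) repeats: cell (1,2) has L1 = 3, L2 = 2, and cell (2,0) has L1 = 3, L2 = 2.
A repeated pair means some other pair never occurs (only 8 distinct pairs out of 16), so the squares are not orthogonal.
Conclusion: NO.

NO


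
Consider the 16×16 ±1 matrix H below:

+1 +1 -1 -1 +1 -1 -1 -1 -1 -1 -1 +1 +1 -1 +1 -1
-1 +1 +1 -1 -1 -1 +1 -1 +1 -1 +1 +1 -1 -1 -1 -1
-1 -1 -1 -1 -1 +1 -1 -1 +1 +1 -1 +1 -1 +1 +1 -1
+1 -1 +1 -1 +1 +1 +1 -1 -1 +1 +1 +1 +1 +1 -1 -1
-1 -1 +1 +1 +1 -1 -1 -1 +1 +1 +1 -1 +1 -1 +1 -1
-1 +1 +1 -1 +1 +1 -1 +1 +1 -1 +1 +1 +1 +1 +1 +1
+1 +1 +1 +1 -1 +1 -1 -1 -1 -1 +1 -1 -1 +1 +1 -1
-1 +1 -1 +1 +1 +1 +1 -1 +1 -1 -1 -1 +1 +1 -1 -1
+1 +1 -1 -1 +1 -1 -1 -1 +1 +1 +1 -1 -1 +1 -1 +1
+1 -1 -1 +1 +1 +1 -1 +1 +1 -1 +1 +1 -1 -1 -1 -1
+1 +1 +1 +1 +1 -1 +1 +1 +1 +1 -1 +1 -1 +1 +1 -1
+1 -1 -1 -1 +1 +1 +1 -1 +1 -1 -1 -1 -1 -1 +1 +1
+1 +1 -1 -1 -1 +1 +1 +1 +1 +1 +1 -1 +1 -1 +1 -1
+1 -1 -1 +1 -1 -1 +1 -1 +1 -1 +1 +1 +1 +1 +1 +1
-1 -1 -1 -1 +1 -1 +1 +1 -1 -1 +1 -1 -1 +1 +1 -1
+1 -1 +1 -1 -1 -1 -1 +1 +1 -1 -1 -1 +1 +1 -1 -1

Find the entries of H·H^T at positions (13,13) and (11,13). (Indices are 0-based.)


Row 11 of H: [1, -1, -1, -1, 1, 1, 1, -1, 1, -1, -1, -1, -1, -1, 1, 1].
Row 13 of H: [1, -1, -1, 1, -1, -1, 1, -1, 1, -1, 1, 1, 1, 1, 1, 1].
(H·H^T)[13][13] = Σ_j H[13][j]·H[13][j] = (1)² + (-1)² + (-1)² + (1)² + (-1)² + (-1)² + (1)² + (-1)² + (1)² + (-1)² + (1)² + (1)² + (1)² + (1)² + (1)² + (1)² = 1 + 1 + 1 + 1 + 1 + 1 + 1 + 1 + 1 + 1 + 1 + 1 + 1 + 1 + 1 + 1 = 16.
(H·H^T)[11][13] = Σ_j H[11][j]·H[13][j] = (1)·(1) + (-1)·(-1) + (-1)·(-1) + (-1)·(1) + (1)·(-1) + (1)·(-1) + (1)·(1) + (-1)·(-1) + (1)·(1) + (-1)·(-1) + (-1)·(1) + (-1)·(1) + (-1)·(1) + (-1)·(1) + (1)·(1) + (1)·(1) = 1 + 1 + 1 + -1 + -1 + -1 + 1 + 1 + 1 + 1 + -1 + -1 + -1 + -1 + 1 + 1 = 2.
Rows 11 and 13 are not orthogonal (dot product = 2 ≠ 0), so H is not a Hadamard matrix.

(13,13) entry = 16; (11,13) entry = 2.


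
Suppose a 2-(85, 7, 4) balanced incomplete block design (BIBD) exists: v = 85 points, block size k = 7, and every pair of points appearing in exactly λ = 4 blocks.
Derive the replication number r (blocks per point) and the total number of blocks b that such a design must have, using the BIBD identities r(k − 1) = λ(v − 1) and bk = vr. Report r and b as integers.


Any 2-(v, k, λ) BIBD satisfies two necessary conditions:
  (i)  Each point sits in r blocks, and counting incidences through any fixed point gives r(k − 1) = λ(v − 1), so r = λ(v − 1)/(k − 1).
  (ii) Total incidences bk = vr, so b = vr/k.
Step 1: r = λ(v − 1)/(k − 1) = 4·(85 − 1)/(7 − 1) = 4·84/6 = 336/6 = 56.
Step 2: b = vr/k = 85·56/7 = 4760/7 = 680.
Check integrality: r = 56 ∈ Z ✓, b = 680 ∈ Z ✓.
(These identities are necessary conditions: they determine r and b for any design with these parameters, but do not by themselves prove that one exists.)

r = 56, b = 680.


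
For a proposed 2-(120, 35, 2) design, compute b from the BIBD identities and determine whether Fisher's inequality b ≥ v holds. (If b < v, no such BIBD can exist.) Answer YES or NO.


b = λv(v − 1)/(k(k − 1)) = 2·120·119/(35·34) = 28560/1190 = 24.
Compare with v = 120: b < v, so Fisher's inequality fails.

NO


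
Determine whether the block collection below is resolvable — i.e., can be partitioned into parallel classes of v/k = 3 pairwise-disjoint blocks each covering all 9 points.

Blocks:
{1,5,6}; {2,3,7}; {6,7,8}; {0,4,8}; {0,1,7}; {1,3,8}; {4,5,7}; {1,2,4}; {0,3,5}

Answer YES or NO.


v = 9, block size k = 3, number of blocks = 9.
For resolvability, blocks must partition into parallel classes of size v/k = 3.
Total blocks must therefore be a multiple of 3: 9 = 3·3 + 0 ⇒ divisible ✓.
Consider block {0,1,7}. It intersects every other block in the collection, so no parallel class of size 3 can contain it.
Since every block must belong to some parallel class in a resolution, the collection cannot be partitioned into parallel classes.
Resolvable? NO.

NO


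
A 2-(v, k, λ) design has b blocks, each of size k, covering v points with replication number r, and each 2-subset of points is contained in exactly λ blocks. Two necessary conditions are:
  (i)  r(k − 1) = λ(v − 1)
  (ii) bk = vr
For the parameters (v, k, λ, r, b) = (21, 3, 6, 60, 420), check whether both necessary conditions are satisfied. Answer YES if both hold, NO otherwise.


Condition (i): r(k − 1) = 60·2 = 120; λ(v − 1) = 6·20 = 120. Match? YES.
Condition (ii): bk = 420·3 = 1260; vr = 21·60 = 1260. Match? YES.
Both conditions hold? YES.

YES


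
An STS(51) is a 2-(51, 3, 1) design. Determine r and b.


An STS(v) is a 2-(v, 3, 1) BIBD: block size k = 3, λ = 1.
Replication: r(k − 1) = λ(v − 1) ⇒ r·2 = 51 − 1 = 50 ⇒ r = 25.
Block count: b = v(v − 1)/6 = 51·50/6 = 2550/6 = 425.
(Check via bk = vr: 425·3 = 1275 = 51·25 = 1275 ✓.)

r = 25, b = 425.


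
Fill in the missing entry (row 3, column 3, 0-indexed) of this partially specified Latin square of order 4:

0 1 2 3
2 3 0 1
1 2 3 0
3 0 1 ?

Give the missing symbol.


Row 3 contains symbols [0, 1, 3] — missing [2].
Column 3 contains symbols [0, 1, 3] — missing [2].
The missing symbol must appear in both missing sets; intersection = [2].
Therefore the hidden value is 2.

Missing value = 2.


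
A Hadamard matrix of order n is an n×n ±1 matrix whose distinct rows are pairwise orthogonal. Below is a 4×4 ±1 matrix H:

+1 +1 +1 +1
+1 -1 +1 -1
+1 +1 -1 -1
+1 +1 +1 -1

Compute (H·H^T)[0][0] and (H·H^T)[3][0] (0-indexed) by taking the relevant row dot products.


Row 0 of H: [1, 1, 1, 1].
Row 3 of H: [1, 1, 1, -1].
(H·H^T)[0][0] = Σ_j H[0][j]·H[0][j] = (1)² + (1)² + (1)² + (1)² = 1 + 1 + 1 + 1 = 4.
(H·H^T)[3][0] = Σ_j H[3][j]·H[0][j] = (1)·(1) + (1)·(1) + (1)·(1) + (-1)·(1) = 1 + 1 + 1 + -1 = 2.
Rows 3 and 0 are not orthogonal (dot product = 2 ≠ 0), so H is not a Hadamard matrix.

(0,0) entry = 4; (3,0) entry = 2.


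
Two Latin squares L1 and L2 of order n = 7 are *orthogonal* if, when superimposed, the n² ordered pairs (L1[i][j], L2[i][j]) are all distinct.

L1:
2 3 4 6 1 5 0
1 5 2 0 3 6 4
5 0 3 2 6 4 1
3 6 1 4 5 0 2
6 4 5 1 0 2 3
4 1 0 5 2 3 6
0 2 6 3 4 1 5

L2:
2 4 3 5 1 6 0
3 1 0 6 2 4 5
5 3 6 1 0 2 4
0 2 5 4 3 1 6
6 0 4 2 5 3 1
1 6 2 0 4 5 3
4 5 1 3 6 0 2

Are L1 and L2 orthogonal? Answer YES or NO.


Form the n² = 49 superimposed pairs (L1[i][j], L2[i][j]), row by row (rows and columns indexed from 0):
row 0: (2,2) (3,4) (4,3) (6,5) (1,1) (5,6) (0,0)
row 1: (1,3) (5,1) (2,0) (0,6) (3,2) (6,4) (4,5)
row 2: (5,5) (0,3) (3,6) (2,1) (6,0) (4,2) (1,4)
row 3: (3,0) (6,2) (1,5) (4,4) (5,3) (0,1) (2,6)
row 4: (6,6) (4,0) (5,4) (1,2) (0,5) (2,3) (3,1)
row 5: (4,1) (1,6) (0,2) (5,0) (2,4) (3,5) (6,3)
row 6: (0,4) (2,5) (6,1) (3,3) (4,6) (1,0) (5,2)
Orthogonality requires all 49 pairs distinct.
Check by first coordinate: for each symbol s of L1, list the L2 entries in the n cells where L1 = s; they must all differ.
  L1 = 0: L2 entries (in reading order) 0, 6, 3, 1, 5, 2, 4 — all 7 distinct ✓
  L1 = 1: L2 entries (in reading order) 1, 3, 4, 5, 2, 6, 0 — all 7 distinct ✓
  L1 = 2: L2 entries (in reading order) 2, 0, 1, 6, 3, 4, 5 — all 7 distinct ✓
  L1 = 3: L2 entries (in reading order) 4, 2, 6, 0, 1, 5, 3 — all 7 distinct ✓
  L1 = 4: L2 entries (in reading order) 3, 5, 2, 4, 0, 1, 6 — all 7 distinct ✓
  L1 = 5: L2 entries (in reading order) 6, 1, 5, 3, 4, 0, 2 — all 7 distinct ✓
  L1 = 6: L2 entries (in reading order) 5, 4, 0, 2, 6, 3, 1 — all 7 distinct ✓
Every symbol of L1 meets every symbol of L2 exactly once, so all 49 pairs are distinct (49 of 49).
Conclusion: YES.

YES


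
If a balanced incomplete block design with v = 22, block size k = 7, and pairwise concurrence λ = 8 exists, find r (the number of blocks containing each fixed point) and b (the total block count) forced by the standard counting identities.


Any 2-(v, k, λ) BIBD satisfies two necessary conditions:
  (i)  Each point sits in r blocks, and counting incidences through any fixed point gives r(k − 1) = λ(v − 1), so r = λ(v − 1)/(k − 1).
  (ii) Total incidences bk = vr, so b = vr/k.
Step 1: r = λ(v − 1)/(k − 1) = 8·(22 − 1)/(7 − 1) = 8·21/6 = 168/6 = 28.
Step 2: b = vr/k = 22·28/7 = 616/7 = 88.
Check integrality: r = 28 ∈ Z ✓, b = 88 ∈ Z ✓.
(These identities are necessary conditions: they determine r and b for any design with these parameters, but do not by themselves prove that one exists.)

r = 28, b = 88.


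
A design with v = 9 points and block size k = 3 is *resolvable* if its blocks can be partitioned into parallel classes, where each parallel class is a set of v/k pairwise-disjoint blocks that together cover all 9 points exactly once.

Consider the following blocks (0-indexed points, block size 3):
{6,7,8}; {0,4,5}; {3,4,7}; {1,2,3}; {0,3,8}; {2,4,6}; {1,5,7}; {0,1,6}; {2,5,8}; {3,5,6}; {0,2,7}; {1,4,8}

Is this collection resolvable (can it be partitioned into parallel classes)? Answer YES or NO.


v = 9, block size k = 3, number of blocks = 12.
For resolvability, blocks must partition into parallel classes of size v/k = 3.
Total blocks must therefore be a multiple of 3: 12 = 3·4 + 0 ⇒ divisible ✓.
Greedy packing gives 4 candidate class(es). Each should be a full parallel class (size 3, covers all 9 points).
  Class 1 (3 blocks): {6,7,8}; {0,4,5}; {1,2,3}. Points covered: [0, 1, 2, 3, 4, 5, 6, 7, 8].
  Class 2 (3 blocks): {3,4,7}; {0,1,6}; {2,5,8}. Points covered: [0, 1, 2, 3, 4, 5, 6, 7, 8].
  Class 3 (3 blocks): {0,3,8}; {2,4,6}; {1,5,7}. Points covered: [0, 1, 2, 3, 4, 5, 6, 7, 8].
  Class 4 (3 blocks): {3,5,6}; {0,2,7}; {1,4,8}. Points covered: [0, 1, 2, 3, 4, 5, 6, 7, 8].
All classes full (size 3)? YES. All classes cover every point? YES.
Resolvable? YES.

YES


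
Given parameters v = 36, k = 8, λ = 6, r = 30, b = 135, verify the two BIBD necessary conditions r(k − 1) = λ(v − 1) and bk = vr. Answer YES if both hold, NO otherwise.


Condition (i): r(k − 1) = 30·7 = 210; λ(v − 1) = 6·35 = 210. Match? YES.
Condition (ii): bk = 135·8 = 1080; vr = 36·30 = 1080. Match? YES.
Both conditions hold? YES.

YES


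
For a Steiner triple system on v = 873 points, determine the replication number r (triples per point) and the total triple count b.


An STS(v) is a 2-(v, 3, 1) BIBD: block size k = 3, λ = 1.
Replication: r(k − 1) = λ(v − 1) ⇒ r·2 = 873 − 1 = 872 ⇒ r = 436.
Block count: b = v(v − 1)/6 = 873·872/6 = 761256/6 = 126876.

r = 436, b = 126876.


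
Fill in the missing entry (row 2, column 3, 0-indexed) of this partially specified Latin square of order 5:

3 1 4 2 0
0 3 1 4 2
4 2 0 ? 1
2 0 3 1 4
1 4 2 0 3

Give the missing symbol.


Row 2 contains symbols [0, 1, 2, 4] — missing [3].
Column 3 contains symbols [0, 1, 2, 4] — missing [3].
The missing symbol must appear in both missing sets; intersection = [3].
Therefore the hidden value is 3.

Missing value = 3.


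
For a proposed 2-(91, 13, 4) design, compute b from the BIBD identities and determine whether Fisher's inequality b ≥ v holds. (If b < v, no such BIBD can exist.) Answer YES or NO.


b = λv(v − 1)/(k(k − 1)) = 4·91·90/(13·12) = 32760/156 = 210.
Compare with v = 91: b ≥ v, so Fisher's inequality holds.

YES


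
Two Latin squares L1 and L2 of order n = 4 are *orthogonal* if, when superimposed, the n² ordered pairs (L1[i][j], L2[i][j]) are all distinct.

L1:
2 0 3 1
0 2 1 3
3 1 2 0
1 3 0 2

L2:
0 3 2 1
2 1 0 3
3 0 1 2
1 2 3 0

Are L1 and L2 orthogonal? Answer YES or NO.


Form the n² = 16 superimposed pairs (L1[i][j], L2[i][j]), row by row (rows and columns indexed from 0):
row 0: (2,0) (0,3) (3,2) (1,1)
row 1: (0,2) (2,1) (1,0) (3,3)
row 2: (3,3) (1,0) (2,1) (0,2)
row 3: (1,1) (3,2) (0,3) (2,0)
Orthogonality requires all 16 pairs distinct.
But the pair (3,3) repeats: cell (1,3) has L1 = 3, L2 = 3, and cell (2,0) has L1 = 3, L2 = 3.
A repeated pair means some other pair never occurs (only 8 distinct pairs out of 16), so the squares are not orthogonal.
Conclusion: NO.

NO


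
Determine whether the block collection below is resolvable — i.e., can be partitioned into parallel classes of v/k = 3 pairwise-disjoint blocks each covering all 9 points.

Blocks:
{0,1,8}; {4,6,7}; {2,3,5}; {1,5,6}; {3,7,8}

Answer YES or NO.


v = 9, block size k = 3, number of blocks = 5.
For resolvability, blocks must partition into parallel classes of size v/k = 3.
Total blocks must therefore be a multiple of 3: 5 = 3·1 + 2 ⇒ not divisible ✗.
Resolvable? NO.

NO


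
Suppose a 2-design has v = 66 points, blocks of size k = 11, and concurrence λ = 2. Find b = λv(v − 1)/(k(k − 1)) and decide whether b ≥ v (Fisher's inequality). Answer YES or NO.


r = λ(v − 1)/(k − 1) = 2·65/10 = 13.
b = vr/k = 66·13/11 = 78.
Fisher's inequality: b ≥ v ⇔ 78 ≥ 66? YES.

YES


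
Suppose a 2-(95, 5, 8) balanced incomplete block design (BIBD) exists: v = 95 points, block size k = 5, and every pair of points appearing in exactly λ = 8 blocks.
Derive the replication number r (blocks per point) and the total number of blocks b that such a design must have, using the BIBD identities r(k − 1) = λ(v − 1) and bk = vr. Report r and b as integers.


Any 2-(v, k, λ) BIBD satisfies two necessary conditions:
  (i)  Each point sits in r blocks, and counting incidences through any fixed point gives r(k − 1) = λ(v − 1), so r = λ(v − 1)/(k − 1).
  (ii) Total incidences bk = vr, so b = vr/k.
Step 1: r = λ(v − 1)/(k − 1) = 8·(95 − 1)/(5 − 1) = 8·94/4 = 752/4 = 188.
Step 2: b = vr/k = 95·188/5 = 17860/5 = 3572.
Check integrality: r = 188 ∈ Z ✓, b = 3572 ∈ Z ✓.
(These identities are necessary conditions: they determine r and b for any design with these parameters, but do not by themselves prove that one exists.)

r = 188, b = 3572.


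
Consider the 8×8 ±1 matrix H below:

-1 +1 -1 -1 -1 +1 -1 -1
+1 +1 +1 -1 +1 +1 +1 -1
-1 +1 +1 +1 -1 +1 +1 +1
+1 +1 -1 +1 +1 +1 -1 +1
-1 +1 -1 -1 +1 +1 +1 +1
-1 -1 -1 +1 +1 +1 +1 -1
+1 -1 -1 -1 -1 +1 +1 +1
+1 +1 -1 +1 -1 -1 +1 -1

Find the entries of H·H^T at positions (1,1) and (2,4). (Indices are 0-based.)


Row 1 of H: [1, 1, 1, -1, 1, 1, 1, -1].
Row 2 of H: [-1, 1, 1, 1, -1, 1, 1, 1].
Row 4 of H: [-1, 1, -1, -1, 1, 1, 1, 1].
(H·H^T)[1][1] = Σ_j H[1][j]·H[1][j] = (1)² + (1)² + (1)² + (-1)² + (1)² + (1)² + (1)² + (-1)² = 1 + 1 + 1 + 1 + 1 + 1 + 1 + 1 = 8.
(H·H^T)[2][4] = Σ_j H[2][j]·H[4][j] = (-1)·(-1) + (1)·(1) + (1)·(-1) + (1)·(-1) + (-1)·(1) + (1)·(1) + (1)·(1) + (1)·(1) = 1 + 1 + -1 + -1 + -1 + 1 + 1 + 1 = 2.
Rows 2 and 4 are not orthogonal (dot product = 2 ≠ 0), so H is not a Hadamard matrix.

(1,1) entry = 8; (2,4) entry = 2.


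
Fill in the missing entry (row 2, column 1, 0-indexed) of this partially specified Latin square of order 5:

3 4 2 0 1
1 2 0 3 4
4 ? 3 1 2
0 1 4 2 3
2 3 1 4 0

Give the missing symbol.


Row 2 contains symbols [1, 2, 3, 4] — missing [0].
Column 1 contains symbols [1, 2, 3, 4] — missing [0].
The missing symbol must appear in both missing sets; intersection = [0].
Therefore the hidden value is 0.

Missing value = 0.


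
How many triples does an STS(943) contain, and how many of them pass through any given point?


An STS(v) is a 2-(v, 3, 1) BIBD: block size k = 3, λ = 1.
Replication: r(k − 1) = λ(v − 1) ⇒ r·2 = 943 − 1 = 942 ⇒ r = 471.
Block count: b = v(v − 1)/6 = 943·942/6 = 888306/6 = 148051.

r = 471, b = 148051.


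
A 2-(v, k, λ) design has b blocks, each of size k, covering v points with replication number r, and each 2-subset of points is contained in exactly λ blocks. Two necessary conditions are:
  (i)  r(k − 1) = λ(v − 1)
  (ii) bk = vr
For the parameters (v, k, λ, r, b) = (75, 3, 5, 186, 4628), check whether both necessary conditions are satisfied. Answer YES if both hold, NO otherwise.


Condition (i): r(k − 1) = 186·2 = 372; λ(v − 1) = 5·74 = 370. Match? NO.
Condition (ii): bk = 4628·3 = 13884; vr = 75·186 = 13950. Match? NO.
Both conditions hold? NO.

NO


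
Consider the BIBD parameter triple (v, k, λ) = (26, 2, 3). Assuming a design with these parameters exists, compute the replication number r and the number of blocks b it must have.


Any 2-(v, k, λ) BIBD satisfies two necessary conditions:
  (i)  Each point sits in r blocks, and counting incidences through any fixed point gives r(k − 1) = λ(v − 1), so r = λ(v − 1)/(k − 1).
  (ii) Total incidences bk = vr, so b = vr/k.
Step 1: r = λ(v − 1)/(k − 1) = 3·(26 − 1)/(2 − 1) = 3·25/1 = 75/1 = 75.
Step 2: b = vr/k = 26·75/2 = 1950/2 = 975.
Check integrality: r = 75 ∈ Z ✓, b = 975 ∈ Z ✓.
(These identities are necessary conditions: they determine r and b for any design with these parameters, but do not by themselves prove that one exists.)

r = 75, b = 975.


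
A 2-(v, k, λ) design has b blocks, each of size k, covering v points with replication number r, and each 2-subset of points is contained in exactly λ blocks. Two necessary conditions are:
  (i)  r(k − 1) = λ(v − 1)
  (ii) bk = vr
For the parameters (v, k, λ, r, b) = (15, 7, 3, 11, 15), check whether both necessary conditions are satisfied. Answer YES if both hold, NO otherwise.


Condition (i): r(k − 1) = 11·6 = 66; λ(v − 1) = 3·14 = 42. Match? NO.
Condition (ii): bk = 15·7 = 105; vr = 15·11 = 165. Match? NO.
Both conditions hold? NO.

NO


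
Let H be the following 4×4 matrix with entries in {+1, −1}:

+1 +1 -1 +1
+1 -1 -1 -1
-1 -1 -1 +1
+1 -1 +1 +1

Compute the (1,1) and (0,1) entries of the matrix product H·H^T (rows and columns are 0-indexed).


Row 0 of H: [1, 1, -1, 1].
Row 1 of H: [1, -1, -1, -1].
(H·H^T)[1][1] = Σ_j H[1][j]·H[1][j] = (1)² + (-1)² + (-1)² + (-1)² = 1 + 1 + 1 + 1 = 4.
(H·H^T)[0][1] = Σ_j H[0][j]·H[1][j] = (1)·(1) + (1)·(-1) + (-1)·(-1) + (1)·(-1) = 1 + -1 + 1 + -1 = 0.
So rows 0 and 1 are orthogonal; the diagonal entry equals n = 4.

(1,1) entry = 4; (0,1) entry = 0.


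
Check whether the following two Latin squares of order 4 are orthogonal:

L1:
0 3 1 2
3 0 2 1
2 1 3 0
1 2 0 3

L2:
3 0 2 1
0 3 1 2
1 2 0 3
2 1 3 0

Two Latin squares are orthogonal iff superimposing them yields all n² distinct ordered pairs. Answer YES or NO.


Form the n² = 16 superimposed pairs (L1[i][j], L2[i][j]), row by row (rows and columns indexed from 0):
row 0: (0,3) (3,0) (1,2) (2,1)
row 1: (3,0) (0,3) (2,1) (1,2)
row 2: (2,1) (1,2) (3,0) (0,3)
row 3: (1,2) (2,1) (0,3) (3,0)
Orthogonality requires all 16 pairs distinct.
But the pair (3,0) repeats: cell (0,1) has L1 = 3, L2 = 0, and cell (1,0) has L1 = 3, L2 = 0.
A repeated pair means some other pair never occurs (only 4 distinct pairs out of 16), so the squares are not orthogonal.
Conclusion: NO.

NO


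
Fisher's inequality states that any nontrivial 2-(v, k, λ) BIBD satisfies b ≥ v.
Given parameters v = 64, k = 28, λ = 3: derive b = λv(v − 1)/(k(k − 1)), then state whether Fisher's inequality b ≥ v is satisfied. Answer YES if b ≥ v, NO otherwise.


r = λ(v − 1)/(k − 1) = 3·63/27 = 7.
b = vr/k = 64·7/28 = 16.
Fisher's inequality: b ≥ v ⇔ 16 ≥ 64? NO.

NO


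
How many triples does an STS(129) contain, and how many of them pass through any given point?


An STS(v) is a 2-(v, 3, 1) BIBD: block size k = 3, λ = 1.
Replication: r(k − 1) = λ(v − 1) ⇒ r·2 = 129 − 1 = 128 ⇒ r = 64.
Block count: b = v(v − 1)/6 = 129·128/6 = 16512/6 = 2752.
(Check via bk = vr: 2752·3 = 8256 = 129·64 = 8256 ✓.)

r = 64, b = 2752.


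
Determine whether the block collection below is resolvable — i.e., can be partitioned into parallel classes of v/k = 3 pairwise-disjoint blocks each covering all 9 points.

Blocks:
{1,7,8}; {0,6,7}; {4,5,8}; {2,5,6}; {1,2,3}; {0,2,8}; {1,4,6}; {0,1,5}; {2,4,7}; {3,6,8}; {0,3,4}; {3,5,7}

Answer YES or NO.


v = 9, block size k = 3, number of blocks = 12.
For resolvability, blocks must partition into parallel classes of size v/k = 3.
Total blocks must therefore be a multiple of 3: 12 = 3·4 + 0 ⇒ divisible ✓.
Greedy packing gives 4 candidate class(es). Each should be a full parallel class (size 3, covers all 9 points).
  Class 1 (3 blocks): {1,7,8}; {2,5,6}; {0,3,4}. Points covered: [0, 1, 2, 3, 4, 5, 6, 7, 8].
  Class 2 (3 blocks): {0,6,7}; {4,5,8}; {1,2,3}. Points covered: [0, 1, 2, 3, 4, 5, 6, 7, 8].
  Class 3 (3 blocks): {0,2,8}; {1,4,6}; {3,5,7}. Points covered: [0, 1, 2, 3, 4, 5, 6, 7, 8].
  Class 4 (3 blocks): {0,1,5}; {2,4,7}; {3,6,8}. Points covered: [0, 1, 2, 3, 4, 5, 6, 7, 8].
All classes full (size 3)? YES. All classes cover every point? YES.
Resolvable? YES.

YES


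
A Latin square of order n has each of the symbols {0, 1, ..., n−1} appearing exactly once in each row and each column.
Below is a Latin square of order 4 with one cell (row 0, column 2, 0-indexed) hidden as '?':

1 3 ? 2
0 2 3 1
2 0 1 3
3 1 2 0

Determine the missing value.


Row 0 contains symbols [1, 2, 3] — missing [0].
Column 2 contains symbols [1, 2, 3] — missing [0].
The missing symbol must appear in both missing sets; intersection = [0].
Therefore the hidden value is 0.

Missing value = 0.


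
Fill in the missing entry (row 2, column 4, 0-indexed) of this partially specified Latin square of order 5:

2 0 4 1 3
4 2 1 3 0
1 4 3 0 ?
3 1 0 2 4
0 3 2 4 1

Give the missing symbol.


Row 2 contains symbols [0, 1, 3, 4] — missing [2].
Column 4 contains symbols [0, 1, 3, 4] — missing [2].
The missing symbol must appear in both missing sets; intersection = [2].
Therefore the hidden value is 2.

Missing value = 2.


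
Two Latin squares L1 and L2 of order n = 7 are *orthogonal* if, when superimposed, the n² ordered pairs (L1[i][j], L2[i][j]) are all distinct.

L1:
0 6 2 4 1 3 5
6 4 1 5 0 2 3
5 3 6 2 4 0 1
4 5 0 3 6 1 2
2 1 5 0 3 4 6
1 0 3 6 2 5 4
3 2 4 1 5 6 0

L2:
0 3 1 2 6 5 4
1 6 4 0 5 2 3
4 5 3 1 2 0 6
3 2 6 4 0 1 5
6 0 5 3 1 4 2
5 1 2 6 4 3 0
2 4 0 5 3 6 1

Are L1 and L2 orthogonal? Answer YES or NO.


Form the n² = 49 superimposed pairs (L1[i][j], L2[i][j]), row by row (rows and columns indexed from 0):
row 0: (0,0) (6,3) (2,1) (4,2) (1,6) (3,5) (5,4)
row 1: (6,1) (4,6) (1,4) (5,0) (0,5) (2,2) (3,3)
row 2: (5,4) (3,5) (6,3) (2,1) (4,2) (0,0) (1,6)
row 3: (4,3) (5,2) (0,6) (3,4) (6,0) (1,1) (2,5)
row 4: (2,6) (1,0) (5,5) (0,3) (3,1) (4,4) (6,2)
row 5: (1,5) (0,1) (3,2) (6,6) (2,4) (5,3) (4,0)
row 6: (3,2) (2,4) (4,0) (1,5) (5,3) (6,6) (0,1)
Orthogonality requires all 49 pairs distinct.
But the pair (5,4) repeats: cell (0,6) has L1 = 5, L2 = 4, and cell (2,0) has L1 = 5, L2 = 4.
A repeated pair means some other pair never occurs (only 35 distinct pairs out of 49), so the squares are not orthogonal.
Conclusion: NO.

NO


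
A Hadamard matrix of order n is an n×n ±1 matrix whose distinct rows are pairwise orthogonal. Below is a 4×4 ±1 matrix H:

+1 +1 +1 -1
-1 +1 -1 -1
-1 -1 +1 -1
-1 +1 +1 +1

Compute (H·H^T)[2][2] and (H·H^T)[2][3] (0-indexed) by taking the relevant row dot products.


Row 2 of H: [-1, -1, 1, -1].
Row 3 of H: [-1, 1, 1, 1].
(H·H^T)[2][2] = Σ_j H[2][j]·H[2][j] = (-1)² + (-1)² + (1)² + (-1)² = 1 + 1 + 1 + 1 = 4.
(H·H^T)[2][3] = Σ_j H[2][j]·H[3][j] = (-1)·(-1) + (-1)·(1) + (1)·(1) + (-1)·(1) = 1 + -1 + 1 + -1 = 0.
So rows 2 and 3 are orthogonal; the diagonal entry equals n = 4.

(2,2) entry = 4; (2,3) entry = 0.


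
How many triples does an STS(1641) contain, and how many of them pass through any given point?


An STS(v) is a 2-(v, 3, 1) BIBD: block size k = 3, λ = 1.
Replication: r(k − 1) = λ(v − 1) ⇒ r·2 = 1641 − 1 = 1640 ⇒ r = 820.
Block count: bk = vr ⇒ b·3 = 1641·820 = 1345620 ⇒ b = 448540.

r = 820, b = 448540.


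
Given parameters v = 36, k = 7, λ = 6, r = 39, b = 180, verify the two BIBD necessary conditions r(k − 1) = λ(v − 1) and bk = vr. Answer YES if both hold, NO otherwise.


Condition (i): r(k − 1) = 39·6 = 234; λ(v − 1) = 6·35 = 210. Match? NO.
Condition (ii): bk = 180·7 = 1260; vr = 36·39 = 1404. Match? NO.
Both conditions hold? NO.

NO


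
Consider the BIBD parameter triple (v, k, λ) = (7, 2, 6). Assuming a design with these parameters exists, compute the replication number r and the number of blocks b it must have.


Any 2-(v, k, λ) BIBD satisfies two necessary conditions:
  (i)  Each point sits in r blocks, and counting incidences through any fixed point gives r(k − 1) = λ(v − 1), so r = λ(v − 1)/(k − 1).
  (ii) Total incidences bk = vr, so b = vr/k.
Step 1: r = λ(v − 1)/(k − 1) = 6·(7 − 1)/(2 − 1) = 6·6/1 = 36/1 = 36.
Step 2: b = vr/k = 7·36/2 = 252/2 = 126.
Check integrality: r = 36 ∈ Z ✓, b = 126 ∈ Z ✓.
(These identities are necessary conditions: they determine r and b for any design with these parameters, but do not by themselves prove that one exists.)

r = 36, b = 126.


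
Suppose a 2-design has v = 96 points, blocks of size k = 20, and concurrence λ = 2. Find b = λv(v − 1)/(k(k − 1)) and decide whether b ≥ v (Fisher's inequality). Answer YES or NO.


r = λ(v − 1)/(k − 1) = 2·95/19 = 10.
b = vr/k = 96·10/20 = 48.
Fisher's inequality: b ≥ v ⇔ 48 ≥ 96? NO.

NO


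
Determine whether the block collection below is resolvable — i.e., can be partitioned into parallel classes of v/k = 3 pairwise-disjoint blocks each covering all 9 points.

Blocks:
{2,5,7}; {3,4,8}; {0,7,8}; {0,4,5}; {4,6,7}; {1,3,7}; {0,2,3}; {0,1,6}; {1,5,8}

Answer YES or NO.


v = 9, block size k = 3, number of blocks = 9.
For resolvability, blocks must partition into parallel classes of size v/k = 3.
Total blocks must therefore be a multiple of 3: 9 = 3·3 + 0 ⇒ divisible ✓.
Consider block {0,7,8}. It intersects every other block in the collection, so no parallel class of size 3 can contain it.
Since every block must belong to some parallel class in a resolution, the collection cannot be partitioned into parallel classes.
Resolvable? NO.

NO


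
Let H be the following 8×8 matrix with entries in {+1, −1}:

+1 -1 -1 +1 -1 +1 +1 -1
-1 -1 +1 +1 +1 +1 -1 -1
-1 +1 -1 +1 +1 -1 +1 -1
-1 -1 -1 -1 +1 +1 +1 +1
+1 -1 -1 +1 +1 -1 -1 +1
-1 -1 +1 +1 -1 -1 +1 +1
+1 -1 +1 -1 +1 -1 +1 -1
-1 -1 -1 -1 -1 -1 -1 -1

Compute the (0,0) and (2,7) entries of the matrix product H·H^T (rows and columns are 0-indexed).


Row 0 of H: [1, -1, -1, 1, -1, 1, 1, -1].
Row 2 of H: [-1, 1, -1, 1, 1, -1, 1, -1].
Row 7 of H: [-1, -1, -1, -1, -1, -1, -1, -1].
(H·H^T)[0][0] = Σ_j H[0][j]·H[0][j] = (1)² + (-1)² + (-1)² + (1)² + (-1)² + (1)² + (1)² + (-1)² = 1 + 1 + 1 + 1 + 1 + 1 + 1 + 1 = 8.
(H·H^T)[2][7] = Σ_j H[2][j]·H[7][j] = (-1)·(-1) + (1)·(-1) + (-1)·(-1) + (1)·(-1) + (1)·(-1) + (-1)·(-1) + (1)·(-1) + (-1)·(-1) = 1 + -1 + 1 + -1 + -1 + 1 + -1 + 1 = 0.
So rows 2 and 7 are orthogonal; the diagonal entry equals n = 8.

(0,0) entry = 8; (2,7) entry = 0.


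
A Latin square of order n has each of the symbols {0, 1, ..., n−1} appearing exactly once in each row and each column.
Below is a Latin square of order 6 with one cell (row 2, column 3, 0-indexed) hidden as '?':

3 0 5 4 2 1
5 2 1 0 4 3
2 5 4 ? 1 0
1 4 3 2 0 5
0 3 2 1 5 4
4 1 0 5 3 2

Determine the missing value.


Row 2 contains symbols [0, 1, 2, 4, 5] — missing [3].
Column 3 contains symbols [0, 1, 2, 4, 5] — missing [3].
The missing symbol must appear in both missing sets; intersection = [3].
Therefore the hidden value is 3.

Missing value = 3.


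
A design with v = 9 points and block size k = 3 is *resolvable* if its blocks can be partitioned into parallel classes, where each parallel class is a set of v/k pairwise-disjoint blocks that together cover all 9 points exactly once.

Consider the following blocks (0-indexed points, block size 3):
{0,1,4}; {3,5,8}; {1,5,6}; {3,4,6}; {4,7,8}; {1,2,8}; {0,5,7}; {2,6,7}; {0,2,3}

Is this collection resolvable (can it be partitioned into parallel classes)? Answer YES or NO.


v = 9, block size k = 3, number of blocks = 9.
For resolvability, blocks must partition into parallel classes of size v/k = 3.
Total blocks must therefore be a multiple of 3: 9 = 3·3 + 0 ⇒ divisible ✓.
Greedy packing gives 3 candidate class(es). Each should be a full parallel class (size 3, covers all 9 points).
  Class 1 (3 blocks): {0,1,4}; {3,5,8}; {2,6,7}. Points covered: [0, 1, 2, 3, 4, 5, 6, 7, 8].
  Class 2 (3 blocks): {1,5,6}; {4,7,8}; {0,2,3}. Points covered: [0, 1, 2, 3, 4, 5, 6, 7, 8].
  Class 3 (3 blocks): {3,4,6}; {1,2,8}; {0,5,7}. Points covered: [0, 1, 2, 3, 4, 5, 6, 7, 8].
All classes full (size 3)? YES. All classes cover every point? YES.
Resolvable? YES.

YES


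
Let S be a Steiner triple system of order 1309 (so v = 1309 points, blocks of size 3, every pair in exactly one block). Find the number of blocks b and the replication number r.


An STS(v) is a 2-(v, 3, 1) BIBD: block size k = 3, λ = 1.
Replication: r(k − 1) = λ(v − 1) ⇒ r·2 = 1309 − 1 = 1308 ⇒ r = 654.
Block count: bk = vr ⇒ b·3 = 1309·654 = 856086 ⇒ b = 285362.
(Check via b = v(v − 1)/6 = 1309·1308/6 = 1712172/6 = 285362.)

r = 654, b = 285362.
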